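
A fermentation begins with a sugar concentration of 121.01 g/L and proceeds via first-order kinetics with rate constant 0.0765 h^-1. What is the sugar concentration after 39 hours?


S = S0 * exp(-k * t)
S = 121.01 * exp(-0.0765 * 39)
S = 6.1250 g/L

6.1250 g/L


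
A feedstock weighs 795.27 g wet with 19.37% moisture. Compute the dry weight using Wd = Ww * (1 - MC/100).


Wd = Ww * (1 - MC/100)
= 795.27 * (1 - 19.37/100)
= 641.2262 g

641.2262 g


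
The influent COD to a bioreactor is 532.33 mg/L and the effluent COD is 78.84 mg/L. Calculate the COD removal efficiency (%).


eta = (COD_in - COD_out) / COD_in * 100
= (532.33 - 78.84) / 532.33 * 100
= 85.1896%

85.1896%


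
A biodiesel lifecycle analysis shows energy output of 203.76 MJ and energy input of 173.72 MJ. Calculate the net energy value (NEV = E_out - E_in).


NEV = E_out - E_in
= 203.76 - 173.72
= 30.0400 MJ

30.0400 MJ


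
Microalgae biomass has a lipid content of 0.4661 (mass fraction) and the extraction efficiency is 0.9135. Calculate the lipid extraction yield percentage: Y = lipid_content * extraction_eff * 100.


Y = lipid_content * extraction_eff * 100
= 0.4661 * 0.9135 * 100
= 42.5782%

42.5782%


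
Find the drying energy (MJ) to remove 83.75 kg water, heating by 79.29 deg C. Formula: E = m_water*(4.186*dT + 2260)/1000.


E = m_water * (4.186 * dT + 2260) / 1000
= 83.75 * (4.186 * 79.29 + 2260) / 1000
= 217.0723 MJ

217.0723 MJ


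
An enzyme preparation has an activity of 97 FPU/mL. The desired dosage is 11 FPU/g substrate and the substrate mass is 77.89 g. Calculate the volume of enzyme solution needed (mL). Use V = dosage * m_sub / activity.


V = dosage * m_sub / activity
V = 11 * 77.89 / 97
V = 8.8329 mL

8.8329 mL


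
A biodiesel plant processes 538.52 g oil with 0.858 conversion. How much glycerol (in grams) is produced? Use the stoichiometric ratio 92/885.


glycerol = oil * conv * (92/885)
= 538.52 * 0.858 * 92 / 885
= 48.0323 g

48.0323 g


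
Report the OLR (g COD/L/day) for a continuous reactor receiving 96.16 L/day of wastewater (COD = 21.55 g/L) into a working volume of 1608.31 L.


OLR = Q * S / V
= 96.16 * 21.55 / 1608.31
= 1.2885 g/L/day

1.2885 g/L/day


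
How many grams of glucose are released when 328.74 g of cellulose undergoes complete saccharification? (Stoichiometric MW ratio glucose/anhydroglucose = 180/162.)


glucose = cellulose * 180/162
= 328.74 * 180/162
= 365.2667 g

365.2667 g


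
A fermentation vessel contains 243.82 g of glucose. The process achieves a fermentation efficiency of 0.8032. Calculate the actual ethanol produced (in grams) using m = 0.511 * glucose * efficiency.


Actual ethanol: m = 0.511 * 243.82 * 0.8032
m = 100.0723 g

100.0723 g


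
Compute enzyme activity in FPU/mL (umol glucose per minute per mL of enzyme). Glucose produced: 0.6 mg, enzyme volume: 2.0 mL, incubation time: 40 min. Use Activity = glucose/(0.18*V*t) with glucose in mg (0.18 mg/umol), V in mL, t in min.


Activity = glucose_mg / (0.18 mg/umol * V_mL * t_min)
= 0.6 / (0.18 * 2.0 * 40)
= 0.0417 FPU/mL

0.0417 FPU/mL


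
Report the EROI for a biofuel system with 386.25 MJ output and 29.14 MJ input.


EROI = E_out / E_in
= 386.25 / 29.14
= 13.2550

13.2550


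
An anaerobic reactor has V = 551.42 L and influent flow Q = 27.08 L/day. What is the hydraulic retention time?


HRT = V / Q
= 551.42 / 27.08
= 20.3626 days

20.3626 days


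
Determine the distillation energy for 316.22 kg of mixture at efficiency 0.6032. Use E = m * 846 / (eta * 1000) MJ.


E = m * 846 / (eta * 1000)
= 316.22 * 846 / (0.6032 * 1000)
= 443.5048 MJ

443.5048 MJ


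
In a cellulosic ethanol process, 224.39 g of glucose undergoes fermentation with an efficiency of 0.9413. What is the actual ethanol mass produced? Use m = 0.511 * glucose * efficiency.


Actual ethanol: m = 0.511 * 224.39 * 0.9413
m = 107.9326 g

107.9326 g


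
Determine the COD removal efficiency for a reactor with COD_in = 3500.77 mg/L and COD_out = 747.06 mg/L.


eta = (COD_in - COD_out) / COD_in * 100
= (3500.77 - 747.06) / 3500.77 * 100
= 78.6601%

78.6601%


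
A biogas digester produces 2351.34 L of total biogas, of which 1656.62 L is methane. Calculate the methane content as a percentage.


CH4% = V_CH4 / V_total * 100
= 1656.62 / 2351.34 * 100
= 70.4543%

70.4543%


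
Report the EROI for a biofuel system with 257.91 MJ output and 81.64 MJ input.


EROI = E_out / E_in
= 257.91 / 81.64
= 3.1591

3.1591


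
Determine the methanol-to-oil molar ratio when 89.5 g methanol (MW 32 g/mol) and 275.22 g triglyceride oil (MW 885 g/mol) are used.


Molar ratio = n_MeOH / n_oil = (MeOH/32) / (oil/885) = (MeOH * 885) / (32 * oil)
= (89.5 * 885) / (32 * 275.22)
= 8.9937

8.9937


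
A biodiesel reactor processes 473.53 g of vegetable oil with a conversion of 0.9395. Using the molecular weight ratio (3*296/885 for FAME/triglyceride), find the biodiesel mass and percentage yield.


m_FAME = oil * conv * (3 * 296 / 885) = oil * conv * (888/885)
= 473.53 * 0.9395 * 888 / 885
= 446.3895 g
Y = m_FAME / oil * 100 = conv * (888/885) * 100
= 0.9395 * 888 / 885 * 100
= 94.27%

446.3895 g FAME; Y = 94.27%


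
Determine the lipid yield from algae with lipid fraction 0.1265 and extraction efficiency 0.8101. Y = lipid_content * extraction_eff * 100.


Y = lipid_content * extraction_eff * 100
= 0.1265 * 0.8101 * 100
= 10.2478%

10.2478%


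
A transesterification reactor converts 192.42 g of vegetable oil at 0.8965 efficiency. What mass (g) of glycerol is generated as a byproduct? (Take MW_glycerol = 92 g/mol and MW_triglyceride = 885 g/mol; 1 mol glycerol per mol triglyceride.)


glycerol = oil * conv * (92/885)
= 192.42 * 0.8965 * 92 / 885
= 17.9327 g

17.9327 g


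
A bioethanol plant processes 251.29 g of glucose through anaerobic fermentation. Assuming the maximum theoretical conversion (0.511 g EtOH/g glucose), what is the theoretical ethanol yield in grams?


Theoretical ethanol yield: m_EtOH = 0.511 * m_glucose
m_EtOH = 0.511 * 251.29 = 128.4092 g

128.4092 g


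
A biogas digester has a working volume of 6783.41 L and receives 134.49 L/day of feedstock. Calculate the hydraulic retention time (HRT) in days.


HRT = V / Q
= 6783.41 / 134.49
= 50.4380 days

50.4380 days


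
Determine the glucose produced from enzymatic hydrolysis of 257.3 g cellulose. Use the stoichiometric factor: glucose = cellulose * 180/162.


glucose = cellulose * 180/162
= 257.3 * 180/162
= 285.8889 g

285.8889 g


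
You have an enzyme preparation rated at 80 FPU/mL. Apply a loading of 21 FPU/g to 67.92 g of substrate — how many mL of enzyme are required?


V = dosage * m_sub / activity
V = 21 * 67.92 / 80
V = 17.8290 mL

17.8290 mL


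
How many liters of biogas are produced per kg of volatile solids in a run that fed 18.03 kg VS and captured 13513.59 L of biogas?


Y = V / VS
= 13513.59 / 18.03
= 749.5058 L/kg VS

749.5058 L/kg VS


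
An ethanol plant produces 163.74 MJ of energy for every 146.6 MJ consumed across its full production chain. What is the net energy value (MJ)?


NEV = E_out - E_in
= 163.74 - 146.6
= 17.1400 MJ

17.1400 MJ


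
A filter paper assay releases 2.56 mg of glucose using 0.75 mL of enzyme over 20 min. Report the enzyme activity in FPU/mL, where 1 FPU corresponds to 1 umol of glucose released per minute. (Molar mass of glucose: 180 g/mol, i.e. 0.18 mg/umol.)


Activity = glucose_mg / (0.18 mg/umol * V_mL * t_min)
= 2.56 / (0.18 * 0.75 * 20)
= 0.9481 FPU/mL

0.9481 FPU/mL


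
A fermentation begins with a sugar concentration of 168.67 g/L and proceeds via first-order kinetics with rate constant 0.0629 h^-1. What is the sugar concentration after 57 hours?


S = S0 * exp(-k * t)
S = 168.67 * exp(-0.0629 * 57)
S = 4.6769 g/L

4.6769 g/L


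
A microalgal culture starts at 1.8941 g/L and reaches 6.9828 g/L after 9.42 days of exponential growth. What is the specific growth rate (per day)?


mu = ln(X2/X1) / dt
= ln(6.9828/1.8941) / 9.42
= 0.1385 per day

0.1385 per day


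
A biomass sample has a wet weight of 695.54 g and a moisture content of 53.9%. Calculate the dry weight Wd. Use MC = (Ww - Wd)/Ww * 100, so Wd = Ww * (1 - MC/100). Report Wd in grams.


Wd = Ww * (1 - MC/100)
= 695.54 * (1 - 53.9/100)
= 320.6439 g

320.6439 g


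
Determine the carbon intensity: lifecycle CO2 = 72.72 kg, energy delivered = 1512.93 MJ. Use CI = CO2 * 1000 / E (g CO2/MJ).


CI = CO2 * 1000 / E
= 72.72 * 1000 / 1512.93
= 48.0657 g CO2/MJ

48.0657 g CO2/MJ


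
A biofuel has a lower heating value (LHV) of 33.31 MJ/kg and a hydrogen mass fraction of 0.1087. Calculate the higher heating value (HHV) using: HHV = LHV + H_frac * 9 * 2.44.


HHV = LHV + H_frac * 9 * 2.44
= 33.31 + 0.1087 * 9 * 2.44
= 35.6971 MJ/kg

35.6971 MJ/kg


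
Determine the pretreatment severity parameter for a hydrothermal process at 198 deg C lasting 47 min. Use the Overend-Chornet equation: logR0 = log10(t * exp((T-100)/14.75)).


logR0 = log10(t * exp((T - 100) / 14.75))
= log10(47 * exp((198 - 100) / 14.75))
= 4.5576

4.5576


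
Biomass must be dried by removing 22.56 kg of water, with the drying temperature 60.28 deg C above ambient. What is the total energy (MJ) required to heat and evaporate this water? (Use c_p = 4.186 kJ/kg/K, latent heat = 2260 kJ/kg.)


E = m_water * (4.186 * dT + 2260) / 1000
= 22.56 * (4.186 * 60.28 + 2260) / 1000
= 56.6782 MJ

56.6782 MJ


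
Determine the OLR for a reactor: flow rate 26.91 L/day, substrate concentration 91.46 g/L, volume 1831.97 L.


OLR = Q * S / V
= 26.91 * 91.46 / 1831.97
= 1.3435 g/L/day

1.3435 g/L/day


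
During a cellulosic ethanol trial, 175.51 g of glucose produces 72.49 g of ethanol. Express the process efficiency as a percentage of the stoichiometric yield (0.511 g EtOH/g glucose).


Fermentation efficiency = (actual / (0.511 * glucose)) * 100
= (72.49 / (0.511 * 175.51)) * 100
= 80.8268%

80.8268%


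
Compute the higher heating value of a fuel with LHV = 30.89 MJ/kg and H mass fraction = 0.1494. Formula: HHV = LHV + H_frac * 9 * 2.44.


HHV = LHV + H_frac * 9 * 2.44
= 30.89 + 0.1494 * 9 * 2.44
= 34.1708 MJ/kg

34.1708 MJ/kg


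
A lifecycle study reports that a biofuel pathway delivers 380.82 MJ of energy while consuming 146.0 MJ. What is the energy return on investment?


EROI = E_out / E_in
= 380.82 / 146.0
= 2.6084

2.6084


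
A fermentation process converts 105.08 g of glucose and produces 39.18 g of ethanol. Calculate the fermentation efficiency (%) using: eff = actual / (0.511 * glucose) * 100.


Fermentation efficiency = (actual / (0.511 * glucose)) * 100
= (39.18 / (0.511 * 105.08)) * 100
= 72.9665%

72.9665%


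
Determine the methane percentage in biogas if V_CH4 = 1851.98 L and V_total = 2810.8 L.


CH4% = V_CH4 / V_total * 100
= 1851.98 / 2810.8 * 100
= 65.8880%

65.8880%


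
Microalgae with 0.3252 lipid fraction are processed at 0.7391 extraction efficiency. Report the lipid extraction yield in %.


Y = lipid_content * extraction_eff * 100
= 0.3252 * 0.7391 * 100
= 24.0355%

24.0355%


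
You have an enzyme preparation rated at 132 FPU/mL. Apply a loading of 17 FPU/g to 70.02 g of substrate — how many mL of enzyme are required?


V = dosage * m_sub / activity
V = 17 * 70.02 / 132
V = 9.0177 mL

9.0177 mL


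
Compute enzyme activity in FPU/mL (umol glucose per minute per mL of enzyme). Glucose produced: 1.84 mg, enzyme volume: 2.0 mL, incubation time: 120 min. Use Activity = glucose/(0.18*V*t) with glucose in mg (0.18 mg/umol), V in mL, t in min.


Activity = glucose_mg / (0.18 mg/umol * V_mL * t_min)
= 1.84 / (0.18 * 2.0 * 120)
= 0.0426 FPU/mL

0.0426 FPU/mL


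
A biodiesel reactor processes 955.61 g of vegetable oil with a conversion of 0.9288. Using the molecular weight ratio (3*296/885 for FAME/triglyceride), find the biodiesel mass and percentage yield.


m_FAME = oil * conv * (3 * 296 / 885) = oil * conv * (888/885)
= 955.61 * 0.9288 * 888 / 885
= 890.5793 g
Y = m_FAME / oil * 100 = conv * (888/885) * 100
= 0.9288 * 888 / 885 * 100
= 93.19%

890.5793 g FAME; Y = 93.19%


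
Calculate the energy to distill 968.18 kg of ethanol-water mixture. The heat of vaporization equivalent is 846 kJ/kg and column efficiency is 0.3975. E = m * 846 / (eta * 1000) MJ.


E = m * 846 / (eta * 1000)
= 968.18 * 846 / (0.3975 * 1000)
= 2060.5793 MJ

2060.5793 MJ


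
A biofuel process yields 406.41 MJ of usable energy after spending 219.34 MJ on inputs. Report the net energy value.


NEV = E_out - E_in
= 406.41 - 219.34
= 187.0700 MJ

187.0700 MJ


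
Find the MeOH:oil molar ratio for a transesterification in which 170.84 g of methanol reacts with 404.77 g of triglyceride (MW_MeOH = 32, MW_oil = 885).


Molar ratio = n_MeOH / n_oil = (MeOH/32) / (oil/885) = (MeOH * 885) / (32 * oil)
= (170.84 * 885) / (32 * 404.77)
= 11.6728

11.6728


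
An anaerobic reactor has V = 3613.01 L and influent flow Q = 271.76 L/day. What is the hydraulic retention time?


HRT = V / Q
= 3613.01 / 271.76
= 13.2949 days

13.2949 days


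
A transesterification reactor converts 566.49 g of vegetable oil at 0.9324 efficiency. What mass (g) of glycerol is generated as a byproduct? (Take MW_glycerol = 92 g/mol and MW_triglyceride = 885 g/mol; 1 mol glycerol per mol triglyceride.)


glycerol = oil * conv * (92/885)
= 566.49 * 0.9324 * 92 / 885
= 54.9084 g

54.9084 g


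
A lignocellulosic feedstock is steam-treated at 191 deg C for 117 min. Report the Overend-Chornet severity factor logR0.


logR0 = log10(t * exp((T - 100) / 14.75))
= log10(117 * exp((191 - 100) / 14.75))
= 4.7476

4.7476


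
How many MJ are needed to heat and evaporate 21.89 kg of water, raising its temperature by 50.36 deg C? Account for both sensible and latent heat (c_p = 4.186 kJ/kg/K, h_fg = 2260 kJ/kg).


E = m_water * (4.186 * dT + 2260) / 1000
= 21.89 * (4.186 * 50.36 + 2260) / 1000
= 54.0860 MJ

54.0860 MJ


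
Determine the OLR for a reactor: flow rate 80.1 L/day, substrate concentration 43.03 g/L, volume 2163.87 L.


OLR = Q * S / V
= 80.1 * 43.03 / 2163.87
= 1.5928 g/L/day

1.5928 g/L/day


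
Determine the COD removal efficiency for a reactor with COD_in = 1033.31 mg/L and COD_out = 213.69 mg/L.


eta = (COD_in - COD_out) / COD_in * 100
= (1033.31 - 213.69) / 1033.31 * 100
= 79.3199%

79.3199%


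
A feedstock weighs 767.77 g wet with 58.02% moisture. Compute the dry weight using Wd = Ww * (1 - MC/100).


Wd = Ww * (1 - MC/100)
= 767.77 * (1 - 58.02/100)
= 322.3098 g

322.3098 g


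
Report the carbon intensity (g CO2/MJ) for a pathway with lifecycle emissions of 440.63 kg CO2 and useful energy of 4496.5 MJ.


CI = CO2 * 1000 / E
= 440.63 * 1000 / 4496.5
= 97.9940 g CO2/MJ

97.9940 g CO2/MJ


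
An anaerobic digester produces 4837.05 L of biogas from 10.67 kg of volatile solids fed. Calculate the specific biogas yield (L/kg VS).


Y = V / VS
= 4837.05 / 10.67
= 453.3318 L/kg VS

453.3318 L/kg VS


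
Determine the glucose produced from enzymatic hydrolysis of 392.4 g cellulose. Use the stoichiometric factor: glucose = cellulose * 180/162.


glucose = cellulose * 180/162
= 392.4 * 180/162
= 436.0000 g

436.0000 g


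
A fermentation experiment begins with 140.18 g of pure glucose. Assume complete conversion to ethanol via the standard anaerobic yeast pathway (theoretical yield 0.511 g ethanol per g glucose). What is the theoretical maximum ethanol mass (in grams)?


Theoretical ethanol yield: m_EtOH = 0.511 * m_glucose
m_EtOH = 0.511 * 140.18 = 71.6320 g

71.6320 g


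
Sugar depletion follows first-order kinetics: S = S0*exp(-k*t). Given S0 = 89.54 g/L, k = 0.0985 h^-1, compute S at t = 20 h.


S = S0 * exp(-k * t)
S = 89.54 * exp(-0.0985 * 20)
S = 12.4870 g/L

12.4870 g/L


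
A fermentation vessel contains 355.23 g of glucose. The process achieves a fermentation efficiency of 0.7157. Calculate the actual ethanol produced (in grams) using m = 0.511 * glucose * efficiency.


Actual ethanol: m = 0.511 * 355.23 * 0.7157
m = 129.9157 g

129.9157 g


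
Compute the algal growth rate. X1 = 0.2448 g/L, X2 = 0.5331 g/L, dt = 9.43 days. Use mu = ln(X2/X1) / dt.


mu = ln(X2/X1) / dt
= ln(0.5331/0.2448) / 9.43
= 0.0825 per day

0.0825 per day


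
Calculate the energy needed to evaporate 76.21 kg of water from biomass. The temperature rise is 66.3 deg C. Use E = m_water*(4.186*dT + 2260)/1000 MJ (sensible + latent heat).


E = m_water * (4.186 * dT + 2260) / 1000
= 76.21 * (4.186 * 66.3 + 2260) / 1000
= 193.3853 MJ

193.3853 MJ


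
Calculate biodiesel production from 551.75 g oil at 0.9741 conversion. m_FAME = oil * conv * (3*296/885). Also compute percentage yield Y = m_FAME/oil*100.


m_FAME = oil * conv * (3 * 296 / 885) = oil * conv * (888/885)
= 551.75 * 0.9741 * 888 / 885
= 539.2816 g
Y = m_FAME / oil * 100 = conv * (888/885) * 100
= 0.9741 * 888 / 885 * 100
= 97.74%

539.2816 g FAME; Y = 97.74%


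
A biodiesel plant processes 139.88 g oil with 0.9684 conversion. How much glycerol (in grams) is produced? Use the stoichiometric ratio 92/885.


glycerol = oil * conv * (92/885)
= 139.88 * 0.9684 * 92 / 885
= 14.0817 g

14.0817 g


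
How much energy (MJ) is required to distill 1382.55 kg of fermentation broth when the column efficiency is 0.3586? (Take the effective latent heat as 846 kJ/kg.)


E = m * 846 / (eta * 1000)
= 1382.55 * 846 / (0.3586 * 1000)
= 3261.6768 MJ

3261.6768 MJ


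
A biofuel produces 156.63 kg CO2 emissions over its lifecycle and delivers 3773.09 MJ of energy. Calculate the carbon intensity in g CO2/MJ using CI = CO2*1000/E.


CI = CO2 * 1000 / E
= 156.63 * 1000 / 3773.09
= 41.5124 g CO2/MJ

41.5124 g CO2/MJ


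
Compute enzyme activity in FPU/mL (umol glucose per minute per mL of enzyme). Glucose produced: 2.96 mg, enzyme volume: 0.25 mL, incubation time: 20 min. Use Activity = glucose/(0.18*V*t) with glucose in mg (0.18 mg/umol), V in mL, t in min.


Activity = glucose_mg / (0.18 mg/umol * V_mL * t_min)
= 2.96 / (0.18 * 0.25 * 20)
= 3.2889 FPU/mL

3.2889 FPU/mL


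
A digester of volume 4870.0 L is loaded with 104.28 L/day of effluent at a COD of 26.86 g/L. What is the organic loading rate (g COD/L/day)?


OLR = Q * S / V
= 104.28 * 26.86 / 4870.0
= 0.5751 g/L/day

0.5751 g/L/day


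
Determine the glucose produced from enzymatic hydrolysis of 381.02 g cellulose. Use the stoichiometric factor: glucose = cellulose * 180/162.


glucose = cellulose * 180/162
= 381.02 * 180/162
= 423.3556 g

423.3556 g


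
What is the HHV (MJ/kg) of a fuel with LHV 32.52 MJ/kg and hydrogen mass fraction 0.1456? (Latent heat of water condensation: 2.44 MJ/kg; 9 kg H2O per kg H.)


HHV = LHV + H_frac * 9 * 2.44
= 32.52 + 0.1456 * 9 * 2.44
= 35.7174 MJ/kg

35.7174 MJ/kg


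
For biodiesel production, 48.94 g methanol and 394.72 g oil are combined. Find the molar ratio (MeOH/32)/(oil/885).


Molar ratio = n_MeOH / n_oil = (MeOH/32) / (oil/885) = (MeOH * 885) / (32 * oil)
= (48.94 * 885) / (32 * 394.72)
= 3.4290

3.4290


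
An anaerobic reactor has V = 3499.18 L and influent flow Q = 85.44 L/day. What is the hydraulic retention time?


HRT = V / Q
= 3499.18 / 85.44
= 40.9548 days

40.9548 days


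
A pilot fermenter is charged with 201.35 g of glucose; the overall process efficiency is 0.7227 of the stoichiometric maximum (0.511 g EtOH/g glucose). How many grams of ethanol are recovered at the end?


Actual ethanol: m = 0.511 * 201.35 * 0.7227
m = 74.3585 g

74.3585 g


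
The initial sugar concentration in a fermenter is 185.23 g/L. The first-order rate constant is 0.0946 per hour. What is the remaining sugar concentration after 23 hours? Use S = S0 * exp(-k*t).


S = S0 * exp(-k * t)
S = 185.23 * exp(-0.0946 * 23)
S = 21.0268 g/L

21.0268 g/L


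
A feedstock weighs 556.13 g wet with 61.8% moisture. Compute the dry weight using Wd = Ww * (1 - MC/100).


Wd = Ww * (1 - MC/100)
= 556.13 * (1 - 61.8/100)
= 212.4417 g

212.4417 g


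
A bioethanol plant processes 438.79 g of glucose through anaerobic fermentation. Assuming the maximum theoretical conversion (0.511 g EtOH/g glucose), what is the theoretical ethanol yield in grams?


Theoretical ethanol yield: m_EtOH = 0.511 * m_glucose
m_EtOH = 0.511 * 438.79 = 224.2217 g

224.2217 g


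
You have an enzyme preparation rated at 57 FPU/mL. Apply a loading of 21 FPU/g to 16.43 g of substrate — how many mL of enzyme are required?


V = dosage * m_sub / activity
V = 21 * 16.43 / 57
V = 6.0532 mL

6.0532 mL


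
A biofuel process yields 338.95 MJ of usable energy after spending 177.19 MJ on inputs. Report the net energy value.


NEV = E_out - E_in
= 338.95 - 177.19
= 161.7600 MJ

161.7600 MJ


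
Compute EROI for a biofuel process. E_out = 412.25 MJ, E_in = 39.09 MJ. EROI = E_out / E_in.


EROI = E_out / E_in
= 412.25 / 39.09
= 10.5462

10.5462


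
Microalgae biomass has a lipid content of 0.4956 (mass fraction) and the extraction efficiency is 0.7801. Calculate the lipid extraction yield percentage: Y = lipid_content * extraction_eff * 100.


Y = lipid_content * extraction_eff * 100
= 0.4956 * 0.7801 * 100
= 38.6618%

38.6618%


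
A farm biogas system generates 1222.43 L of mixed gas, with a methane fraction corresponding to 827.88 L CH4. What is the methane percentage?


CH4% = V_CH4 / V_total * 100
= 827.88 / 1222.43 * 100
= 67.7241%

67.7241%


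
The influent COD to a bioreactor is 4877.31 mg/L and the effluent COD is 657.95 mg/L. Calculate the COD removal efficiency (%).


eta = (COD_in - COD_out) / COD_in * 100
= (4877.31 - 657.95) / 4877.31 * 100
= 86.5100%

86.5100%


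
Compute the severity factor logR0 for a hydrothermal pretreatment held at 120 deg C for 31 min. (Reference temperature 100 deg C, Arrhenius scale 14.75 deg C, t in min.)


logR0 = log10(t * exp((T - 100) / 14.75))
= log10(31 * exp((120 - 100) / 14.75))
= 2.0802

2.0802


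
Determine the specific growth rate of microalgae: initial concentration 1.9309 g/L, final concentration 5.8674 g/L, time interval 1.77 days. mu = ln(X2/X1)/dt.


mu = ln(X2/X1) / dt
= ln(5.8674/1.9309) / 1.77
= 0.6279 per day

0.6279 per day


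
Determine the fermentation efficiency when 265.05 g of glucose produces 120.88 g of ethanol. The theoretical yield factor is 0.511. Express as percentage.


Fermentation efficiency = (actual / (0.511 * glucose)) * 100
= (120.88 / (0.511 * 265.05)) * 100
= 89.2495%

89.2495%


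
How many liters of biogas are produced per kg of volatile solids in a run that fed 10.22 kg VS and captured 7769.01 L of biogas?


Y = V / VS
= 7769.01 / 10.22
= 760.1771 L/kg VS

760.1771 L/kg VS


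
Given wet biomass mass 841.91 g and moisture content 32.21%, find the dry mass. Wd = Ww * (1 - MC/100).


Wd = Ww * (1 - MC/100)
= 841.91 * (1 - 32.21/100)
= 570.7308 g

570.7308 g


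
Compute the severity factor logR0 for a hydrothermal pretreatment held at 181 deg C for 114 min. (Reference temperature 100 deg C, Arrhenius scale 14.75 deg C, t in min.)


logR0 = log10(t * exp((T - 100) / 14.75))
= log10(114 * exp((181 - 100) / 14.75))
= 4.4418

4.4418


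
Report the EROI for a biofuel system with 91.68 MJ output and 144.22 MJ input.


EROI = E_out / E_in
= 91.68 / 144.22
= 0.6357

0.6357


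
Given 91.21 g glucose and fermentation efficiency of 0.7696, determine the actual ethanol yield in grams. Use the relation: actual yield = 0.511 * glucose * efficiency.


Actual ethanol: m = 0.511 * 91.21 * 0.7696
m = 35.8698 g

35.8698 g


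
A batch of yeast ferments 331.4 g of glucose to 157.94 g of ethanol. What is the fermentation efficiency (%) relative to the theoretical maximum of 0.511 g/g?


Fermentation efficiency = (actual / (0.511 * glucose)) * 100
= (157.94 / (0.511 * 331.4)) * 100
= 93.2650%

93.2650%


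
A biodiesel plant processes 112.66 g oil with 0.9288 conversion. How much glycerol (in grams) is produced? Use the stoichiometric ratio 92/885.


glycerol = oil * conv * (92/885)
= 112.66 * 0.9288 * 92 / 885
= 10.8777 g

10.8777 g


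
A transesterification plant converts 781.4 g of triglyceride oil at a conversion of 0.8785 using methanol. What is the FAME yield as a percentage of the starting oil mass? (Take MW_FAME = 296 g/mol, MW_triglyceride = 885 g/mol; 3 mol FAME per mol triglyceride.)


m_FAME = oil * conv * (3 * 296 / 885) = oil * conv * (888/885)
= 781.4 * 0.8785 * 888 / 885
= 688.7869 g
Y = m_FAME / oil * 100 = conv * (888/885) * 100
= 0.8785 * 888 / 885 * 100
= 88.15%

88.15%


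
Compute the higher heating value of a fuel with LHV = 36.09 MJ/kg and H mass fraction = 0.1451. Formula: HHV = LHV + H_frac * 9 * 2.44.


HHV = LHV + H_frac * 9 * 2.44
= 36.09 + 0.1451 * 9 * 2.44
= 39.2764 MJ/kg

39.2764 MJ/kg


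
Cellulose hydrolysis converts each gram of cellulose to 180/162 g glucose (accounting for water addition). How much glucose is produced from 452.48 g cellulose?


glucose = cellulose * 180/162
= 452.48 * 180/162
= 502.7556 g

502.7556 g


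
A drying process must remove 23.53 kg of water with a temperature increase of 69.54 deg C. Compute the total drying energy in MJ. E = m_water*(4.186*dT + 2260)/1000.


E = m_water * (4.186 * dT + 2260) / 1000
= 23.53 * (4.186 * 69.54 + 2260) / 1000
= 60.0273 MJ

60.0273 MJ


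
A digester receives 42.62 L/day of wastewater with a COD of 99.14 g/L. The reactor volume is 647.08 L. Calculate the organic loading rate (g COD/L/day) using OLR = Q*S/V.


OLR = Q * S / V
= 42.62 * 99.14 / 647.08
= 6.5299 g/L/day

6.5299 g/L/day


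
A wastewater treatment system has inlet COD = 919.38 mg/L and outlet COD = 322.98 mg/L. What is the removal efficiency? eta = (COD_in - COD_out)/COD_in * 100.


eta = (COD_in - COD_out) / COD_in * 100
= (919.38 - 322.98) / 919.38 * 100
= 64.8698%

64.8698%


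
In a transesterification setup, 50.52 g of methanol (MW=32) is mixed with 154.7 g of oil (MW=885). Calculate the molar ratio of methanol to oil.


Molar ratio = n_MeOH / n_oil = (MeOH/32) / (oil/885) = (MeOH * 885) / (32 * oil)
= (50.52 * 885) / (32 * 154.7)
= 9.0316

9.0316


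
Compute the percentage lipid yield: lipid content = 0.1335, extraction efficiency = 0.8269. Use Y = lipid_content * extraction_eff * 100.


Y = lipid_content * extraction_eff * 100
= 0.1335 * 0.8269 * 100
= 11.0391%

11.0391%


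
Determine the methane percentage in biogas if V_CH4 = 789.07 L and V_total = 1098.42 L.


CH4% = V_CH4 / V_total * 100
= 789.07 / 1098.42 * 100
= 71.8368%

71.8368%


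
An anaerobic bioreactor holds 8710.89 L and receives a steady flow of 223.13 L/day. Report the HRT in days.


HRT = V / Q
= 8710.89 / 223.13
= 39.0395 days

39.0395 days


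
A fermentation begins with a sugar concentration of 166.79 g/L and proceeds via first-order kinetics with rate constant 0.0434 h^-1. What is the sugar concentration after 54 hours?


S = S0 * exp(-k * t)
S = 166.79 * exp(-0.0434 * 54)
S = 16.0088 g/L

16.0088 g/L


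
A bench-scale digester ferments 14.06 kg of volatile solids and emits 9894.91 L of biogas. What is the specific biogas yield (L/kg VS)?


Y = V / VS
= 9894.91 / 14.06
= 703.7632 L/kg VS

703.7632 L/kg VS


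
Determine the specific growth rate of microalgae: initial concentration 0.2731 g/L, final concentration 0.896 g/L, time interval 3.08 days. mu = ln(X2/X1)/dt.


mu = ln(X2/X1) / dt
= ln(0.896/0.2731) / 3.08
= 0.3857 per day

0.3857 per day


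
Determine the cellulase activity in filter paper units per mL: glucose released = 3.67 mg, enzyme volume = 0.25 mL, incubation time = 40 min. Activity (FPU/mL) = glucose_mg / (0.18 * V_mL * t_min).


Activity = glucose_mg / (0.18 mg/umol * V_mL * t_min)
= 3.67 / (0.18 * 0.25 * 40)
= 2.0389 FPU/mL

2.0389 FPU/mL


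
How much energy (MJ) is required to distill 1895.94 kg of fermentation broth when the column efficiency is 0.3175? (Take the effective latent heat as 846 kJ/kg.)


E = m * 846 / (eta * 1000)
= 1895.94 * 846 / (0.3175 * 1000)
= 5051.8590 MJ

5051.8590 MJ


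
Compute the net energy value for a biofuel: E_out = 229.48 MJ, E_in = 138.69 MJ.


NEV = E_out - E_in
= 229.48 - 138.69
= 90.7900 MJ

90.7900 MJ


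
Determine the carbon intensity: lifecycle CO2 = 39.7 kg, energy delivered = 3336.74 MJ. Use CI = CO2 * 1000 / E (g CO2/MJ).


CI = CO2 * 1000 / E
= 39.7 * 1000 / 3336.74
= 11.8978 g CO2/MJ

11.8978 g CO2/MJ


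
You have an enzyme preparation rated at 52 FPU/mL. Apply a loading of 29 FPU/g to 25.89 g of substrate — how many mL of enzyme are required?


V = dosage * m_sub / activity
V = 29 * 25.89 / 52
V = 14.4387 mL

14.4387 mL


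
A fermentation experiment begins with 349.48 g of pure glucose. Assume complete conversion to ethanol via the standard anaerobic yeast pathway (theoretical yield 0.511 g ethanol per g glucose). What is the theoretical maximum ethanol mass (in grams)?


Theoretical ethanol yield: m_EtOH = 0.511 * m_glucose
m_EtOH = 0.511 * 349.48 = 178.5843 g

178.5843 g


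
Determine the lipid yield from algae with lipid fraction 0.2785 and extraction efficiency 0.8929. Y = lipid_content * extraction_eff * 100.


Y = lipid_content * extraction_eff * 100
= 0.2785 * 0.8929 * 100
= 24.8673%

24.8673%


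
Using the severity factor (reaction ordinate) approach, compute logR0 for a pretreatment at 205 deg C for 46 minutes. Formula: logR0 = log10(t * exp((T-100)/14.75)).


logR0 = log10(t * exp((T - 100) / 14.75))
= log10(46 * exp((205 - 100) / 14.75))
= 4.7543

4.7543


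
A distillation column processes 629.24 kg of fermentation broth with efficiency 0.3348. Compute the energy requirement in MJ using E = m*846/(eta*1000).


E = m * 846 / (eta * 1000)
= 629.24 * 846 / (0.3348 * 1000)
= 1590.0151 MJ

1590.0151 MJ


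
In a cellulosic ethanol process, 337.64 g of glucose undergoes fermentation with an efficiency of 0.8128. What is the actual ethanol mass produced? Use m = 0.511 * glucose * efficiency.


Actual ethanol: m = 0.511 * 337.64 * 0.8128
m = 140.2357 g

140.2357 g


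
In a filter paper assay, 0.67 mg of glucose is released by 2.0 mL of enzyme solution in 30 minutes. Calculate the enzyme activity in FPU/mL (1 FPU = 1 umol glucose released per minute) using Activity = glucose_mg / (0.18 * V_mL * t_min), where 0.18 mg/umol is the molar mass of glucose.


Activity = glucose_mg / (0.18 mg/umol * V_mL * t_min)
= 0.67 / (0.18 * 2.0 * 30)
= 0.0620 FPU/mL

0.0620 FPU/mL


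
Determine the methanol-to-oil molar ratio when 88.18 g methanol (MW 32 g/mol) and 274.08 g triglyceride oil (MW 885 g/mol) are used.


Molar ratio = n_MeOH / n_oil = (MeOH/32) / (oil/885) = (MeOH * 885) / (32 * oil)
= (88.18 * 885) / (32 * 274.08)
= 8.8979

8.8979


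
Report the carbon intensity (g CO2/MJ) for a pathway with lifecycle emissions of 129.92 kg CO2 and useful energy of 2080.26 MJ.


CI = CO2 * 1000 / E
= 129.92 * 1000 / 2080.26
= 62.4537 g CO2/MJ

62.4537 g CO2/MJ


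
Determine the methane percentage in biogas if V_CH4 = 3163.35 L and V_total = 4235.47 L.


CH4% = V_CH4 / V_total * 100
= 3163.35 / 4235.47 * 100
= 74.6871%

74.6871%


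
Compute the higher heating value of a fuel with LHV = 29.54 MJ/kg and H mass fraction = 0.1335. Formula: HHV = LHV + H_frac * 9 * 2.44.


HHV = LHV + H_frac * 9 * 2.44
= 29.54 + 0.1335 * 9 * 2.44
= 32.4717 MJ/kg

32.4717 MJ/kg


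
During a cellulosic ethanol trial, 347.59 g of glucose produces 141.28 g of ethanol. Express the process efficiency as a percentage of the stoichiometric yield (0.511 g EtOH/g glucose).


Fermentation efficiency = (actual / (0.511 * glucose)) * 100
= (141.28 / (0.511 * 347.59)) * 100
= 79.5413%

79.5413%


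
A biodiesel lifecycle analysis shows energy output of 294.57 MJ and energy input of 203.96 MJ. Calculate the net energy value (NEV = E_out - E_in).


NEV = E_out - E_in
= 294.57 - 203.96
= 90.6100 MJ

90.6100 MJ


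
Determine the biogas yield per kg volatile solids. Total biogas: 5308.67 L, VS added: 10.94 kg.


Y = V / VS
= 5308.67 / 10.94
= 485.2532 L/kg VS

485.2532 L/kg VS


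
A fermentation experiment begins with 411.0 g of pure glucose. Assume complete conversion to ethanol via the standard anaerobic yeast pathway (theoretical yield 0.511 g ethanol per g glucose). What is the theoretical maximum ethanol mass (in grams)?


Theoretical ethanol yield: m_EtOH = 0.511 * m_glucose
m_EtOH = 0.511 * 411.0 = 210.0210 g

210.0210 g


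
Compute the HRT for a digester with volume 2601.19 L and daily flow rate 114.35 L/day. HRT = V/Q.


HRT = V / Q
= 2601.19 / 114.35
= 22.7476 days

22.7476 days


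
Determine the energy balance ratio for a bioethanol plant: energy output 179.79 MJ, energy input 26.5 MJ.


EROI = E_out / E_in
= 179.79 / 26.5
= 6.7845

6.7845


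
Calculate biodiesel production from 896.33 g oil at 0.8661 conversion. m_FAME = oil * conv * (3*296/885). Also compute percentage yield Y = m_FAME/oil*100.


m_FAME = oil * conv * (3 * 296 / 885) = oil * conv * (888/885)
= 896.33 * 0.8661 * 888 / 885
= 778.9430 g
Y = m_FAME / oil * 100 = conv * (888/885) * 100
= 0.8661 * 888 / 885 * 100
= 86.90%

778.9430 g FAME; Y = 86.90%


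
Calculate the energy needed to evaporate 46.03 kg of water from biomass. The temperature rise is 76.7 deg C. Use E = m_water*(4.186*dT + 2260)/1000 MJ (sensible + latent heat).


E = m_water * (4.186 * dT + 2260) / 1000
= 46.03 * (4.186 * 76.7 + 2260) / 1000
= 118.8065 MJ

118.8065 MJ


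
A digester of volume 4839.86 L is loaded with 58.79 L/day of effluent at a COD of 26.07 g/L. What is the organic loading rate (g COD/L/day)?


OLR = Q * S / V
= 58.79 * 26.07 / 4839.86
= 0.3167 g/L/day

0.3167 g/L/day


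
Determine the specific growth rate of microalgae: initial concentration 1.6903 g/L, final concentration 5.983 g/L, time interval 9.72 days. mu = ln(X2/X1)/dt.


mu = ln(X2/X1) / dt
= ln(5.983/1.6903) / 9.72
= 0.1300 per day

0.1300 per day


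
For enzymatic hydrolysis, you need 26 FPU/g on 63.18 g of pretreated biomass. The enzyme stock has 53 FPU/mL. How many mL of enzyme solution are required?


V = dosage * m_sub / activity
V = 26 * 63.18 / 53
V = 30.9940 mL

30.9940 mL


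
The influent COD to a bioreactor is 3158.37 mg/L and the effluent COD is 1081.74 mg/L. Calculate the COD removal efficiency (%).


eta = (COD_in - COD_out) / COD_in * 100
= (3158.37 - 1081.74) / 3158.37 * 100
= 65.7501%

65.7501%


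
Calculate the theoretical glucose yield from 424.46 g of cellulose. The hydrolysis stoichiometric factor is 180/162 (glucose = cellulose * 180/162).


glucose = cellulose * 180/162
= 424.46 * 180/162
= 471.6222 g

471.6222 g


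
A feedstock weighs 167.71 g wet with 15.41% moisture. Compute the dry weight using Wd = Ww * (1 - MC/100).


Wd = Ww * (1 - MC/100)
= 167.71 * (1 - 15.41/100)
= 141.8659 g

141.8659 g


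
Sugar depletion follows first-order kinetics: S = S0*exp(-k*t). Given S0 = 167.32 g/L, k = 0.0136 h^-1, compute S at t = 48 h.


S = S0 * exp(-k * t)
S = 167.32 * exp(-0.0136 * 48)
S = 87.1045 g/L

87.1045 g/L


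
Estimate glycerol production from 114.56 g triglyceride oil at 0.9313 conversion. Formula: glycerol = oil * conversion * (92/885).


glycerol = oil * conv * (92/885)
= 114.56 * 0.9313 * 92 / 885
= 11.0909 g

11.0909 g


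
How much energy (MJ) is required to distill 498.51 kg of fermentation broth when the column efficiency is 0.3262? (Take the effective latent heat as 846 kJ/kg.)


E = m * 846 / (eta * 1000)
= 498.51 * 846 / (0.3262 * 1000)
= 1292.8861 MJ

1292.8861 MJ


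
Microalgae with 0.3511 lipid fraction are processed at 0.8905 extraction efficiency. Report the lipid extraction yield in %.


Y = lipid_content * extraction_eff * 100
= 0.3511 * 0.8905 * 100
= 31.2655%

31.2655%


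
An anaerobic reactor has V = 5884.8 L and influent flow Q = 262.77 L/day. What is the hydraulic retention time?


HRT = V / Q
= 5884.8 / 262.77
= 22.3953 days

22.3953 days


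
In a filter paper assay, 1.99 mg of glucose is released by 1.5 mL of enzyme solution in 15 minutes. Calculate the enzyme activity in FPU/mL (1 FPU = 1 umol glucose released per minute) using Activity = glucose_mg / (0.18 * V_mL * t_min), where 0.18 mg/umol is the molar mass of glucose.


Activity = glucose_mg / (0.18 mg/umol * V_mL * t_min)
= 1.99 / (0.18 * 1.5 * 15)
= 0.4914 FPU/mL

0.4914 FPU/mL


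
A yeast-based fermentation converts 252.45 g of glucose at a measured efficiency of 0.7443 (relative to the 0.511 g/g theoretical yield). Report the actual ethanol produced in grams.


Actual ethanol: m = 0.511 * 252.45 * 0.7443
m = 96.0162 g

96.0162 g


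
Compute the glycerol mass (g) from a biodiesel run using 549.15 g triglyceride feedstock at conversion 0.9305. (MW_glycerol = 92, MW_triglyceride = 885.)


glycerol = oil * conv * (92/885)
= 549.15 * 0.9305 * 92 / 885
= 53.1192 g

53.1192 g


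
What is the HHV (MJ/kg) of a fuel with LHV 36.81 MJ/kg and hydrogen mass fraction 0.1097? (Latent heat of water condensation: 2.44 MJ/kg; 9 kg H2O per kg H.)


HHV = LHV + H_frac * 9 * 2.44
= 36.81 + 0.1097 * 9 * 2.44
= 39.2190 MJ/kg

39.2190 MJ/kg


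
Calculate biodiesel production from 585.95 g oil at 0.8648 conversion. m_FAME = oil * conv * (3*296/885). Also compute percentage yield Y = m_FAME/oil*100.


m_FAME = oil * conv * (3 * 296 / 885) = oil * conv * (888/885)
= 585.95 * 0.8648 * 888 / 885
= 508.4473 g
Y = m_FAME / oil * 100 = conv * (888/885) * 100
= 0.8648 * 888 / 885 * 100
= 86.77%

508.4473 g FAME; Y = 86.77%


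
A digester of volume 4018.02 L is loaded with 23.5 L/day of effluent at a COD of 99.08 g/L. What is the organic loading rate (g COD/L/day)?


OLR = Q * S / V
= 23.5 * 99.08 / 4018.02
= 0.5795 g/L/day

0.5795 g/L/day


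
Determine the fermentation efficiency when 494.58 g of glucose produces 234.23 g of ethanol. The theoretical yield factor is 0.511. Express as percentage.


Fermentation efficiency = (actual / (0.511 * glucose)) * 100
= (234.23 / (0.511 * 494.58)) * 100
= 92.6798%

92.6798%


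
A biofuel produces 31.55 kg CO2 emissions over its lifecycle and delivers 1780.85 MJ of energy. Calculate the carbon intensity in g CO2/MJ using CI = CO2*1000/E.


CI = CO2 * 1000 / E
= 31.55 * 1000 / 1780.85
= 17.7163 g CO2/MJ

17.7163 g CO2/MJ


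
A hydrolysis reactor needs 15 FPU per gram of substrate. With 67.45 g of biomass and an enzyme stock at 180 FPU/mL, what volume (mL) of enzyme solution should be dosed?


V = dosage * m_sub / activity
V = 15 * 67.45 / 180
V = 5.6208 mL

5.6208 mL


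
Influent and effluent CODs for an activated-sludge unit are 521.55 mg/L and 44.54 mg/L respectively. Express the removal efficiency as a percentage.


eta = (COD_in - COD_out) / COD_in * 100
= (521.55 - 44.54) / 521.55 * 100
= 91.4601%

91.4601%


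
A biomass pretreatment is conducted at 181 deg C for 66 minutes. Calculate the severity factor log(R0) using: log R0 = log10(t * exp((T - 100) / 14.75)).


logR0 = log10(t * exp((T - 100) / 14.75))
= log10(66 * exp((181 - 100) / 14.75))
= 4.2045

4.2045


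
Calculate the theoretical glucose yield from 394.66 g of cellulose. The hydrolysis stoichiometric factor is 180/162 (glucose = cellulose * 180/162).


glucose = cellulose * 180/162
= 394.66 * 180/162
= 438.5111 g

438.5111 g


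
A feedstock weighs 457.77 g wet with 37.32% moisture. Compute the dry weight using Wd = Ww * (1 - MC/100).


Wd = Ww * (1 - MC/100)
= 457.77 * (1 - 37.32/100)
= 286.9302 g

286.9302 g


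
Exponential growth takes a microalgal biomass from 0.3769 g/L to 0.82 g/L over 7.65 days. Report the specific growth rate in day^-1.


mu = ln(X2/X1) / dt
= ln(0.82/0.3769) / 7.65
= 0.1016 per day

0.1016 per day
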